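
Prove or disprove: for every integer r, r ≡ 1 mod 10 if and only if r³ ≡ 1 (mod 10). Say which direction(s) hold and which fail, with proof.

The biconditional holds.

[⇒] Suppose r ≡ 1 mod 10. Write r = 10j + 1. Then (10j + 1)³ = 1000j³ + 300j² + 30j + 1 = 10(100j³ + 30j² + 3j) + 1, so r³ ≡ 1 (mod 10).

[⇐] For the converse, argue contrapositively. If r ≢ 1 (mod 10), then r is congruent to one of 0, 2, 3, 4, 5, 6, 7, 8, 9 modulo 10, and these give r³ ≡ 0, 8, 7, 4, 5, 6, 3, 2, 9 respectively — never 1.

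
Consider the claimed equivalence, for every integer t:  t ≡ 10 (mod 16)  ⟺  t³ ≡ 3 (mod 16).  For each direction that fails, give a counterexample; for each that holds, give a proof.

(⇒) This fails: take t = 10. Then 10 ≡ 10 (mod 16), but 10³ = 1000 ≡ 8 (mod 16), not 3.

(⇐) This fails: take t = 11. Then 11³ = 1331 ≡ 3 (mod 16), yet 11 ≡ 11 (mod 16), not 10.

(⇒) fails and (⇐) fails.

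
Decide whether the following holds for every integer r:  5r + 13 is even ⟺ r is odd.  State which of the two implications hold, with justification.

Converse. Suppose r is odd; write r = 2j + 1. Then 5r + 13 = 5·(2j + 1) + 13 = 2·5j + 18, which is even.

Forward direction. Suppose 5r + 13 is even. Since 5 is odd, 5r and r have the same parity, so 5r + 13 ≡ r + 13 (mod 2). As 13 is odd, 5r + 13 is even exactly when r is odd. Thus r is odd.

Equivalent; both directions hold.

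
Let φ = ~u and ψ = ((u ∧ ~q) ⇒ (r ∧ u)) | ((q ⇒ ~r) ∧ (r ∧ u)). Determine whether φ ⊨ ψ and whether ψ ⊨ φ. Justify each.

[⇒] Assume the antecedent. If r is true, the consequent reduces to true regardless of the other variables. If r is false, the antecedent forces (r = F, q = F, u = F) or (r = F, q = T, u = F), and the consequent holds there. Either way the consequent holds.

[⇐] This fails. Under r = T, q = F, u = T, the left side is false but the right side is true.

Not equivalent: only (⇒) holds.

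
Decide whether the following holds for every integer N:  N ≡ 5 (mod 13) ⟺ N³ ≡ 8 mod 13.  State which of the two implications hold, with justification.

(⇐) This fails: take N = 2. Then 2³ = 8 ≡ 8 (mod 13), yet 2 ≡ 2 (mod 13), not 5.

(⇒) Suppose N ≡ 5 (mod 13). Write N = 13j + 5. Then (13j + 5)³ = 2197j³ + 2535j² + 975j + 125 = 13(169j³ + 195j² + 75j + 9) + 8, so N³ ≡ 8 (mod 13).

(⇒) holds; (⇐) fails.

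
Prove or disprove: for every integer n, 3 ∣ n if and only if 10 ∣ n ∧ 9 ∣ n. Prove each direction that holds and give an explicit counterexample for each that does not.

Only the converse holds.

(⇒) This fails: take n = 3. Certainly 3 ∣ 3, but 10 ∤ 3.

(⇐) Suppose 10 ∣ n and 9 ∣ n. Any common multiple of 10 and 9 is a multiple of their lcm; here gcd(10, 9) = 1, so lcm(10, 9) = 10·9 = 90, so 90 ∣ n. Since 3 ∣ 90, it follows that 3 ∣ n.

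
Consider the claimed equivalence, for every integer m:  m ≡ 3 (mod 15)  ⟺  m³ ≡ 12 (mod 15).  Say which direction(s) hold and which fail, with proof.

(⟹) Suppose m ≡ 3 (mod 15). Write m = 15j + 3. Then (15j + 3)³ = 3375j³ + 2025j² + 405j + 27 = 15(225j³ + 135j² + 27j + 1) + 12, so m³ ≡ 12 (mod 15).

(⟸) Conversely, suppose m³ ≡ 12 (mod 15). The only residue r in {0, …, 14} with r³ ≡ 12 (mod 15) is r = 3, so m ≡ 3 (mod 15).

The biconditional holds.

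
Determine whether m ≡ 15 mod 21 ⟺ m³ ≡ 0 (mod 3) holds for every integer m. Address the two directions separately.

Forward direction. Suppose m ≡ 15 (mod 21). Then m³ ≡ 15³ = 3375 (mod 21), and since 3 ∣ 21, also m³ ≡ 0 (mod 3).

Converse. This fails: take m = 0. Then 0³ = 0 ≡ 0 (mod 3), yet 0 ≡ 0 (mod 21), not 15.

Only the forward direction holds.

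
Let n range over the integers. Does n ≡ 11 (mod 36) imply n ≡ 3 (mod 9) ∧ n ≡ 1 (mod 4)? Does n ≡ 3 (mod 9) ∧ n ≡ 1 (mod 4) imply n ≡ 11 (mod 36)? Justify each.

Both directions fail.

(→) This fails: n = 11 gives 11 ≡ 11 (mod 36) but 11 ≡ 2 (mod 9), so the conjunction on the right does not hold.

(←) This fails: n = 21 satisfies both congruences on the right (21 ≡ 3 mod 9 and 21 ≡ 1 mod 4) yet 21 ≡ 21 (mod 36), not 11.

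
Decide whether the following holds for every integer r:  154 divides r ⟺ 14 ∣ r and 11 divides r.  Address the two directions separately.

Forward direction. If 154 ∣ r, write r = 154q. Since 154 = 11·14, r = 14·(11q), so 14 ∣ r; and since 154 = 14·11, r = 11·(14q), so 11 ∣ r.

Converse. Suppose 14 ∣ r and 11 ∣ r. Any common multiple of 14 and 11 is a multiple of their lcm; here gcd(14, 11) = 1, so lcm(14, 11) = 14·11 = 154, so 154 ∣ r.

The biconditional holds.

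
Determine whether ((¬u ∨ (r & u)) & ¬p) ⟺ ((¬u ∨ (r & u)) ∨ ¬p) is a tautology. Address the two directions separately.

(⇒) holds; (⇐) fails.

(⟹) Assume the antecedent. If p is true, the antecedent cannot hold. If p is false, (¬u ∨ (r & u)) ∨ ¬p reduces to true regardless of the other variables. Either way (¬u ∨ (r & u)) ∨ ¬p holds.

(⟸) This fails. Under p = T, u = F, r = F, the left side is false but the right side is true.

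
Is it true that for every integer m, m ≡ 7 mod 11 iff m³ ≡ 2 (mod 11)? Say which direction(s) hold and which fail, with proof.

(→) Suppose m ≡ 7 mod 11. Write m = 11j + 7. Then (11j + 7)³ = 1331j³ + 2541j² + 1617j + 343 = 11(121j³ + 231j² + 147j + 31) + 2, so m³ ≡ 2 (mod 11).

(←) Conversely, suppose m³ ≡ 2 (mod 11). The only residue r in {0, …, 10} with r³ ≡ 2 (mod 11) is r = 7, so m ≡ 7 (mod 11).

Equivalent; both directions hold.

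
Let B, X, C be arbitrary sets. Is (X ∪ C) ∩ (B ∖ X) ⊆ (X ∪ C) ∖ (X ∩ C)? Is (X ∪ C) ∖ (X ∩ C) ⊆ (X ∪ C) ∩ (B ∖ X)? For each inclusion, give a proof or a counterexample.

Forward inclusion. Let x ∈ (X ∪ C) ∩ (B ∖ X). Then x ∈ B ∩ C and x ∉ X, from which x ∈ (X ∪ C) ∖ (X ∩ C).

Reverse inclusion. This inclusion fails. Take B = ∅, X = {1}, C = ∅; then 1 ∈ (X ∪ C) ∖ (X ∩ C) but 1 ∉ (X ∪ C) ∩ (B ∖ X).

(⊆) holds; (⊇) fails.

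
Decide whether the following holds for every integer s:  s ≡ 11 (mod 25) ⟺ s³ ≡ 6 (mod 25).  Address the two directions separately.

Equivalent; both directions hold.

(⇒) Suppose s ≡ 11 (mod 25). Write s = 25j + 11. Then (25j + 11)³ = 15625j³ + 20625j² + 9075j + 1331 = 25(625j³ + 825j² + 363j + 53) + 6, so s³ ≡ 6 (mod 25).

(⇐) Conversely, suppose s³ ≡ 6 (mod 25). The only residue r in {0, …, 24} with r³ ≡ 6 (mod 25) is r = 11, so s ≡ 11 (mod 25).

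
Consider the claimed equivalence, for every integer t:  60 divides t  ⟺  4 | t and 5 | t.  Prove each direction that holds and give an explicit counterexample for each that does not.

(⟹) If 60 ∣ t, write t = 60q. Since 60 = 15·4, t = 4·(15q), so 4 ∣ t; and since 60 = 12·5, t = 5·(12q), so 5 ∣ t.

(⟸) This fails: take t = 20. Both 4 ∣ 20 and 5 ∣ 20, yet 20 is not a multiple of 60 (since 20 = 0·60 + 20), so 60 ∤ 20.

Only the forward implication holds.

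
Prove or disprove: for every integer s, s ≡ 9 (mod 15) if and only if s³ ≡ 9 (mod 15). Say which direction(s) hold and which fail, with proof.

Forward direction. Suppose s ≡ 9 (mod 15). Write s = 15j + 9. Then (15j + 9)³ = 3375j³ + 6075j² + 3645j + 729 = 15(225j³ + 405j² + 243j + 48) + 9, so s³ ≡ 9 (mod 15).

Converse. Suppose s³ ≡ 9 (mod 15). The only residue r in {0, …, 14} with r³ ≡ 9 (mod 15) is r = 9, so s ≡ 9 (mod 15).

Both directions hold.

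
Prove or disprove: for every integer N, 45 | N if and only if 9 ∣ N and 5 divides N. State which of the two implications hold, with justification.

The biconditional holds.

(→) If 45 ∣ N, write N = 45q. Since 45 = 5·9, N = 9·(5q), so 9 ∣ N; and since 45 = 9·5, N = 5·(9q), so 5 ∣ N.

(←) Suppose 9 ∣ N and 5 ∣ N. Any common multiple of 9 and 5 is a multiple of their lcm; here gcd(9, 5) = 1, so lcm(9, 5) = 9·5 = 45, so 45 ∣ N.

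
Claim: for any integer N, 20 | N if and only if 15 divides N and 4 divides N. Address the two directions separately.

Only the converse holds.

[⇒] This fails: take N = 20. Certainly 20 ∣ 20, but 15 ∤ 20.

[⇐] Suppose 15 ∣ N and 4 ∣ N. Any common multiple of 15 and 4 is a multiple of their lcm; here gcd(15, 4) = 1, so lcm(15, 4) = 15·4 = 60, so 60 ∣ N. Since 20 ∣ 60, it follows that 20 ∣ N.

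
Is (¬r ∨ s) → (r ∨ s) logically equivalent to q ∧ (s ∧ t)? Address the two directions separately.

(⇒) This fails. Under s = T, q = F, t = F, r = F, the left side is true but the right side is false.

(⇐) Assume the antecedent. If s is true, (¬r ∨ s) → (r ∨ s) reduces to true regardless of the other variables. If s is false, the antecedent cannot hold. Either way (¬r ∨ s) → (r ∨ s) holds.

Only the converse holds.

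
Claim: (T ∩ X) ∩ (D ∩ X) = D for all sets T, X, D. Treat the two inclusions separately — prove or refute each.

(⊆) holds; (⊇) fails.

Forward inclusion. Let x ∈ (T ∩ X) ∩ (D ∩ X). Then x ∈ T ∩ X ∩ D, from which x ∈ D.

Reverse inclusion. This inclusion fails. Take T = ∅, X = ∅, D = {1}; then 1 ∈ D but 1 ∉ (T ∩ X) ∩ (D ∩ X).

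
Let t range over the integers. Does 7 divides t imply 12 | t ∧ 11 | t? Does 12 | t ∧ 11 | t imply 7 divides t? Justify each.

(⇒) fails and (⇐) fails.

(→) This fails: take t = 7. Certainly 7 ∣ 7, but 12 ∤ 7.

(←) This fails: take t = 132. Both 12 ∣ 132 and 11 ∣ 132, yet 132 is not a multiple of 7 (since 132 = 18·7 + 6), so 7 ∤ 132.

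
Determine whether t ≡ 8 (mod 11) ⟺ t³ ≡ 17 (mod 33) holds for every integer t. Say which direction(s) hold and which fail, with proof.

Only the converse holds.

(→) This fails: take t = 19. Then 19 ≡ 8 (mod 11), but 19³ = 6859 ≡ 28 (mod 33), not 17.

(←) Conversely, the residues r modulo 33 with r³ ≡ 17 (mod 33) are exactly {8}, and each is ≡ 8 (mod 11).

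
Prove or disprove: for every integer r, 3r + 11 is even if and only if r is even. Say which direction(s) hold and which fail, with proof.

[⇒] This fails: r = 1 gives 3r + 11 = 14, which is even, but 1 is odd, not even.

[⇐] This also fails: r = 6 is even, but 3r + 11 = 29 is odd, not even.

(⇒) fails and (⇐) fails.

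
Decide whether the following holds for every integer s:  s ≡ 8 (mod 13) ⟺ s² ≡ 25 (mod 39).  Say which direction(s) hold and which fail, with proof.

Forward direction. This fails: take s = 21. Then 21 ≡ 8 (mod 13), but 21² = 441 ≡ 12 (mod 39), not 25.

Converse. This fails: take s = 5. Then 5² = 25 ≡ 25 (mod 39), yet 5 ≡ 5 (mod 13), not 8.

Neither implication holds.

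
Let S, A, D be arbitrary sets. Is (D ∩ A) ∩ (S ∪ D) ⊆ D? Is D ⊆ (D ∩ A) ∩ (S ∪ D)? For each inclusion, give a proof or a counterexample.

The sets are not equal: only the forward inclusion holds.

Forward inclusion. Let x ∈ (D ∩ A) ∩ (S ∪ D). Then either x ∈ A ∩ D and x ∉ S; or x ∈ S ∩ A ∩ D. In each case x ∈ D, so (D ∩ A) ∩ (S ∪ D) ⊆ D.

Reverse inclusion. This inclusion fails. Take S = ∅, A = ∅, D = {1}; then 1 ∈ D but 1 ∉ (D ∩ A) ∩ (S ∪ D).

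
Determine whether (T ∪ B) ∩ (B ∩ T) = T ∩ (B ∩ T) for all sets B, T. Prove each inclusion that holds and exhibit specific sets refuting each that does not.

(⟸) Let x ∈ T ∩ (B ∩ T). Then x ∈ B ∩ T, from which x ∈ (T ∪ B) ∩ (B ∩ T).

(⟹) Let x ∈ (T ∪ B) ∩ (B ∩ T). Then x ∈ B ∩ T, from which x ∈ T ∩ (B ∩ T).

Both inclusions hold; the sets are equal.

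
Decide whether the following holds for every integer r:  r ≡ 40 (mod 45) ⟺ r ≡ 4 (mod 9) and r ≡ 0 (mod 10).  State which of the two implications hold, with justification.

(⟹) This fails: r = 85 gives 85 ≡ 40 (mod 45) but 85 ≡ 5 (mod 10), so the conjunction on the right does not hold.

(⟸) Conversely, if r ≡ 4 (mod 9) and r ≡ 0 (mod 10), then by the Chinese remainder theorem r ≡ 40 (mod 90). Since 40 ≡ 40 (mod 45) and 45 ∣ 90, we get r ≡ 40 (mod 45).

Only the reverse direction holds.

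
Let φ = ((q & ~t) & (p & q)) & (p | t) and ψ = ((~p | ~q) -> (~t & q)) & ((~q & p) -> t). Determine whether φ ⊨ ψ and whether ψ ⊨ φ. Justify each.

The forward direction holds; the converse fails.

Forward direction. Assume the antecedent. If q is true, the antecedent forces (q = T, p = T, t = F), and the consequent holds there. If q is false, the antecedent cannot hold. Either way the consequent holds.

Converse. This fails. Under q = T, p = F, t = F, the left side is false but the right side is true.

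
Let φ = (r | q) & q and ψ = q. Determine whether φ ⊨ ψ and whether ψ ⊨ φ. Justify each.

Both directions hold.

(→) Assume the antecedent. If q is true, q reduces to true regardless of the other variables. If q is false, the antecedent cannot hold. Either way q holds.

(←) Assume the antecedent. If q is true, (r | q) & q reduces to true regardless of the other variables. If q is false, the antecedent cannot hold. Either way (r | q) & q holds.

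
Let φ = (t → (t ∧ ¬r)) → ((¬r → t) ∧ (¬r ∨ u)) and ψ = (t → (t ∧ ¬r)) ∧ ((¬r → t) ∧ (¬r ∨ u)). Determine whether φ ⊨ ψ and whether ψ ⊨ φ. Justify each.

(⇒) fails; (⇐) holds.

[⇐] Assume the antecedent. If r is true, the antecedent forces (r = T, t = F, u = T), and the consequent holds there. If r is false, the antecedent forces (r = F, t = T, u = F) or (r = F, t = T, u = T), and the consequent holds there. Either way the consequent holds.

[⇒] This fails. Under r = T, t = T, u = F, the left side is true but the right side is false.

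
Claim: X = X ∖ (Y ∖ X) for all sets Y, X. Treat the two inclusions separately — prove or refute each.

Forward inclusion. Let x ∈ X. Then either x ∈ X and x ∉ Y; or x ∈ Y ∩ X. In each case x ∈ X ∖ (Y ∖ X), so X ⊆ X ∖ (Y ∖ X).

Reverse inclusion. Let x ∈ X ∖ (Y ∖ X). Then either x ∈ X and x ∉ Y; or x ∈ Y ∩ X. In each case x ∈ X, so X ∖ (Y ∖ X) ⊆ X.

Both inclusions hold.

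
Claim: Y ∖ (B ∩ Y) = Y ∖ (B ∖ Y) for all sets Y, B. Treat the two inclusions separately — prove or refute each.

(⊆) holds; (⊇) fails.

(⊆) Let x ∈ Y ∖ (B ∩ Y). Then x ∈ Y and x ∉ B, from which x ∈ Y ∖ (B ∖ Y).

(⊇) This inclusion fails. Take Y = {1}, B = {1}; then 1 ∈ Y ∖ (B ∖ Y) but 1 ∉ Y ∖ (B ∩ Y).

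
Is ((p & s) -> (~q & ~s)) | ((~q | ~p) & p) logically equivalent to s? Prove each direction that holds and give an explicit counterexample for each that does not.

(⇒) This fails. Under s = F, p = F, q = F, the left side is true but the right side is false.

(⇐) This fails. Under s = T, p = T, q = T, the left side is false but the right side is true.

(⇒) fails and (⇐) fails.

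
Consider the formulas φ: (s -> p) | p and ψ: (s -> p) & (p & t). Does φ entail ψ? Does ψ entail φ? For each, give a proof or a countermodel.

(⇒) This fails. Under t = F, p = F, s = F, the left side is true but the right side is false.

(⇐) Assume the antecedent. If t is true, the antecedent forces (t = T, p = T, s = F) or (t = T, p = T, s = T), and (s -> p) | p holds there. If t is false, the antecedent cannot hold. Either way (s -> p) | p holds.

The forward direction fails; the converse holds.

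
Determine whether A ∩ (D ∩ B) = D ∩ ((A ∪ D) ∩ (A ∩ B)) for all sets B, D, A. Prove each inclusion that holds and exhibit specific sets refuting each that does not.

Forward inclusion. Let x ∈ A ∩ (D ∩ B). Then x ∈ B ∩ D ∩ A, from which x ∈ D ∩ ((A ∪ D) ∩ (A ∩ B)).

Reverse inclusion. Let x ∈ D ∩ ((A ∪ D) ∩ (A ∩ B)). Then x ∈ B ∩ D ∩ A, from which x ∈ A ∩ (D ∩ B).

Both inclusions hold; the sets are equal.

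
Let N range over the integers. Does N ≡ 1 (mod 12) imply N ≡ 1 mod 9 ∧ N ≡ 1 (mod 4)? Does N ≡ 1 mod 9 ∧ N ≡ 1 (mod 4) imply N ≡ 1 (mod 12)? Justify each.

(→) This fails: N = 13 gives 13 ≡ 1 (mod 12) but 13 ≡ 4 (mod 9), so the conjunction on the right does not hold.

(←) Conversely, if N ≡ 1 (mod 9) and N ≡ 1 (mod 4), then by the Chinese remainder theorem N ≡ 1 (mod 36). Since 1 ≡ 1 (mod 12) and 12 ∣ 36, we get N ≡ 1 (mod 12).

(⇒) fails; (⇐) holds.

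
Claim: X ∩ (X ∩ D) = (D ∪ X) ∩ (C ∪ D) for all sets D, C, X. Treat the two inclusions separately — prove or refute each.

(⊆) holds; (⊇) fails.

Forward inclusion. Let x ∈ X ∩ (X ∩ D). Then either x ∈ D ∩ X and x ∉ C; or x ∈ D ∩ C ∩ X. In each case x ∈ (D ∪ X) ∩ (C ∪ D), so X ∩ (X ∩ D) ⊆ (D ∪ X) ∩ (C ∪ D).

Reverse inclusion. This inclusion fails. Take D = {1}, C = ∅, X = ∅; then 1 ∈ (D ∪ X) ∩ (C ∪ D) but 1 ∉ X ∩ (X ∩ D).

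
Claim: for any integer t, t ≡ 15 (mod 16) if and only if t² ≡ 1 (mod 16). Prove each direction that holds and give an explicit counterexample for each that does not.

[⇒] Suppose t ≡ 15 (mod 16). Write t = 16j + 15. Then (16j + 15)² = 256j² + 480j + 225 = 16(16j² + 30j + 14) + 1, so t² ≡ 1 (mod 16).

[⇐] This fails: take t = 1. Then 1² = 1 ≡ 1 (mod 16), yet 1 ≡ 1 (mod 16), not 15.

Not equivalent: only (⇒) holds.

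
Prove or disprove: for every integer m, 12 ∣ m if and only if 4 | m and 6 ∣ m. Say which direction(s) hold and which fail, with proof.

The biconditional holds.

[⇒] If 12 ∣ m, write m = 12q. Since 12 = 3·4, m = 4·(3q), so 4 ∣ m; and since 12 = 2·6, m = 6·(2q), so 6 ∣ m.

[⇐] Suppose 4 ∣ m and 6 ∣ m. Any common multiple of 4 and 6 is a multiple of their lcm; here lcm(4, 6) = 4·6/gcd(4, 6) = 24/2 = 12, so 12 ∣ m.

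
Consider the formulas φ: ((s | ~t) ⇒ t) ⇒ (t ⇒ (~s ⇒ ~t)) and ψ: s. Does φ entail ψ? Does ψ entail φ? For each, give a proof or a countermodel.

(⇒) This fails. Under s = F, t = F, the left side is true but the right side is false.

(⇐) Assume the antecedent. If s is true, the consequent reduces to true regardless of the other variables. If s is false, the antecedent cannot hold. Either way the consequent holds.

Not equivalent: only (⇐) holds.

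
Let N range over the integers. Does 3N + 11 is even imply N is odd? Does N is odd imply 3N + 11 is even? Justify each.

The biconditional holds.

Converse. Suppose N is odd; write N = 2j + 1. Then 3N + 11 = 3·(2j + 1) + 11 = 2·3j + 14, which is even.

Forward direction. Suppose 3N + 11 is even. Since 3 is odd, 3N and N have the same parity, so 3N + 11 ≡ N + 11 (mod 2). As 11 is odd, 3N + 11 is even exactly when N is odd. Thus N is odd.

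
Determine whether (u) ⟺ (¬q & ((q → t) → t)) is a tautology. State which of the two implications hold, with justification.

(→) This fails. Under t = F, u = T, q = F, the left side is true but the right side is false.

(←) This fails. Under t = T, u = F, q = F, the left side is false but the right side is true.

Neither direction holds.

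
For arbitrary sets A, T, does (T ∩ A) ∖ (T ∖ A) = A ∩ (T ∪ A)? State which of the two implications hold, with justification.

(⊆) holds; (⊇) fails.

Reverse inclusion. This inclusion fails. Take A = {1}, T = ∅; then 1 ∈ A ∩ (T ∪ A) but 1 ∉ (T ∩ A) ∖ (T ∖ A).

Forward inclusion. Let x ∈ (T ∩ A) ∖ (T ∖ A). Then x ∈ A ∩ T, from which x ∈ A ∩ (T ∪ A).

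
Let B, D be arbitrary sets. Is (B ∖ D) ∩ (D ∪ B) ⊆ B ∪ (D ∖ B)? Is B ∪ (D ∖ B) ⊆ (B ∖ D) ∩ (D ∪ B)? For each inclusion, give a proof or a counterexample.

The sets are not equal: only the forward inclusion holds.

(⊇) This inclusion fails. Take B = ∅, D = {1}; then 1 ∈ B ∪ (D ∖ B) but 1 ∉ (B ∖ D) ∩ (D ∪ B).

(⊆) Let x ∈ (B ∖ D) ∩ (D ∪ B). Then x ∈ B and x ∉ D, from which x ∈ B ∪ (D ∖ B).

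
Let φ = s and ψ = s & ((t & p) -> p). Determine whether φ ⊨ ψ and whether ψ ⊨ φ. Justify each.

Both implications hold.

(⇒) Assume the antecedent. If t is true, the antecedent forces (t = T, p = F, s = T) or (t = T, p = T, s = T), and s & ((t & p) -> p) holds there. If t is false, the antecedent forces (t = F, p = F, s = T) or (t = F, p = T, s = T), and s & ((t & p) -> p) holds there. Either way s & ((t & p) -> p) holds.

(⇐) Assume the antecedent. If t is true, the antecedent forces (t = T, p = F, s = T) or (t = T, p = T, s = T), and s holds there. If t is false, the antecedent forces (t = F, p = F, s = T) or (t = F, p = T, s = T), and s holds there. Either way s holds.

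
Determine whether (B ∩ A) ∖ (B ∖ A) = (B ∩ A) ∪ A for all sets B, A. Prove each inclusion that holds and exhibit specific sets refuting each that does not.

(⊇) This inclusion fails. Take B = ∅, A = {1}; then 1 ∈ (B ∩ A) ∪ A but 1 ∉ (B ∩ A) ∖ (B ∖ A).

(⊆) Let x ∈ (B ∩ A) ∖ (B ∖ A). Then x ∈ B ∩ A, from which x ∈ (B ∩ A) ∪ A.

(⊆) holds; (⊇) fails.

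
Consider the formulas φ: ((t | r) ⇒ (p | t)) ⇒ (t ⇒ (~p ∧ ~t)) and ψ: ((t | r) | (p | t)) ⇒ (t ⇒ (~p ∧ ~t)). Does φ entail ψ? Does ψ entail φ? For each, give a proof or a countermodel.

(⇐) Assume the antecedent. If r is true, the antecedent forces (r = T, t = F, p = F) or (r = T, t = F, p = T), and the consequent holds there. If r is false, the antecedent forces (r = F, t = F, p = F) or (r = F, t = F, p = T), and the consequent holds there. Either way the consequent holds.

(⇒) Assume the antecedent. If r is true, the antecedent forces (r = T, t = F, p = F) or (r = T, t = F, p = T), and the consequent holds there. If r is false, the antecedent forces (r = F, t = F, p = F) or (r = F, t = F, p = T), and the consequent holds there. Either way the consequent holds.

Equivalent; both directions hold.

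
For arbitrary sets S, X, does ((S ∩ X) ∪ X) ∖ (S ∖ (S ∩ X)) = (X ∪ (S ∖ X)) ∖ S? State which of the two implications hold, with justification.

(⟸) Let x ∈ (X ∪ (S ∖ X)) ∖ S. Then x ∈ X and x ∉ S, from which x ∈ ((S ∩ X) ∪ X) ∖ (S ∖ (S ∩ X)).

(⟹) This inclusion fails. Take S = {1}, X = {1}; then 1 ∈ ((S ∩ X) ∪ X) ∖ (S ∖ (S ∩ X)) but 1 ∉ (X ∪ (S ∖ X)) ∖ S.

Only the reverse inclusion holds.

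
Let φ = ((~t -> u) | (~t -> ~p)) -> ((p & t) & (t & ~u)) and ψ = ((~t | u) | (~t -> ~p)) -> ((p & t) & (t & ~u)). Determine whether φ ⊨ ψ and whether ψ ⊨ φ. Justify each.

The forward direction fails; the converse holds.

[⇒] This fails. Under u = F, p = T, t = F, the left side is true but the right side is false.

[⇐] Assume the antecedent. If u is true, the antecedent cannot hold. If u is false, the antecedent forces (u = F, p = T, t = T), and the consequent holds there. Either way the consequent holds.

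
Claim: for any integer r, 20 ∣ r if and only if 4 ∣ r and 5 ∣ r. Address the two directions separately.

(⇒) If 20 ∣ r, write r = 20q. Since 20 = 5·4, r = 4·(5q), so 4 ∣ r; and since 20 = 4·5, r = 5·(4q), so 5 ∣ r.

(⇐) Suppose 4 ∣ r and 5 ∣ r. Any common multiple of 4 and 5 is a multiple of their lcm; here gcd(4, 5) = 1, so lcm(4, 5) = 4·5 = 20, so 20 ∣ r.

Both implications hold.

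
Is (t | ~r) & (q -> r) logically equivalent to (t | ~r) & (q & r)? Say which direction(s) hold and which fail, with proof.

[⇒] This fails. Under r = F, t = F, q = F, the left side is true but the right side is false.

[⇐] Assume the antecedent. If r is true, the antecedent forces (r = T, t = T, q = T), and (t | ~r) & (q -> r) holds there. If r is false, the antecedent cannot hold. Either way (t | ~r) & (q -> r) holds.

The forward direction fails; the converse holds.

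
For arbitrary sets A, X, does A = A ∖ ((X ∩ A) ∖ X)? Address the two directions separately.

(⊆) Let x ∈ A. Then either x ∈ A and x ∉ X; or x ∈ A ∩ X. In each case x ∈ A ∖ ((X ∩ A) ∖ X), so A ⊆ A ∖ ((X ∩ A) ∖ X).

(⊇) Let x ∈ A ∖ ((X ∩ A) ∖ X). Then either x ∈ A and x ∉ X; or x ∈ A ∩ X. In each case x ∈ A, so A ∖ ((X ∩ A) ∖ X) ⊆ A.

Both inclusions hold; the sets are equal.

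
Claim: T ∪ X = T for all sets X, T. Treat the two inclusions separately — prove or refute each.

(⟸) Let x ∈ T. Then either x ∈ T and x ∉ X; or x ∈ X ∩ T. In each case x ∈ T ∪ X, so T ⊆ T ∪ X.

(⟹) This inclusion fails. Take X = {1}, T = ∅; then 1 ∈ T ∪ X but 1 ∉ T.

(⊆) fails; (⊇) holds.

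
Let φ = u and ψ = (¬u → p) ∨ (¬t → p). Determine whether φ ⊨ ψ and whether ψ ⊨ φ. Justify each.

(⟹) Assume the antecedent. If p is true, (¬u → p) ∨ (¬t → p) reduces to true regardless of the other variables. If p is false, the antecedent forces (p = F, u = T, t = F) or (p = F, u = T, t = T), and (¬u → p) ∨ (¬t → p) holds there. Either way (¬u → p) ∨ (¬t → p) holds.

(⟸) This fails. Under p = T, u = F, t = F, the left side is false but the right side is true.

Only the forward implication holds.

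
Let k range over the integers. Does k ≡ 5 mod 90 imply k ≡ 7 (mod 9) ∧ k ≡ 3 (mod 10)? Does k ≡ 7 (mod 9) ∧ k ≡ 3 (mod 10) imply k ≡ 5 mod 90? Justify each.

Neither implication holds.

[⇒] This fails: k = 5 gives 5 ≡ 5 (mod 90) but 5 ≡ 5 (mod 9), so the conjunction on the right does not hold.

[⇐] This fails: k = 43 satisfies both congruences on the right (43 ≡ 7 mod 9 and 43 ≡ 3 mod 10) yet 43 ≡ 43 (mod 90), not 5.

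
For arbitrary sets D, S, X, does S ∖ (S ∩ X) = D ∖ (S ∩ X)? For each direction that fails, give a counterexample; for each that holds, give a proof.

(⊆) fails and (⊇) fails.

(⟹) This inclusion fails. Take D = ∅, S = {1}, X = ∅; then 1 ∈ S ∖ (S ∩ X) but 1 ∉ D ∖ (S ∩ X).

(⟸) This inclusion fails. Take D = {1}, S = ∅, X = ∅; then 1 ∈ D ∖ (S ∩ X) but 1 ∉ S ∖ (S ∩ X).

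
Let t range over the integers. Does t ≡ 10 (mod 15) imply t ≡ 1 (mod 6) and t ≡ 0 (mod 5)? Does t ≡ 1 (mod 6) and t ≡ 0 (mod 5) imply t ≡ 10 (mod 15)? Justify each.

(⇒) This fails: t = 10 gives 10 ≡ 10 (mod 15) but 10 ≡ 4 (mod 6), so the conjunction on the right does not hold.

(⇐) Conversely, if t ≡ 1 (mod 6) and t ≡ 0 (mod 5), then by the Chinese remainder theorem t ≡ 25 (mod 30). Since 25 ≡ 10 (mod 15) and 15 ∣ 30, we get t ≡ 10 (mod 15).

Only the converse holds.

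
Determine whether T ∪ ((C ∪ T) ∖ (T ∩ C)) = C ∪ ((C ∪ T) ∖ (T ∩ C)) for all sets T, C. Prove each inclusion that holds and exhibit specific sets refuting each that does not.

Both inclusions hold.

(⟹) Let x ∈ T ∪ ((C ∪ T) ∖ (T ∩ C)). Then either x ∈ T and x ∉ C; or x ∈ C and x ∉ T; or x ∈ T ∩ C. In each case x ∈ C ∪ ((C ∪ T) ∖ (T ∩ C)), so T ∪ ((C ∪ T) ∖ (T ∩ C)) ⊆ C ∪ ((C ∪ T) ∖ (T ∩ C)).

(⟸) Let x ∈ C ∪ ((C ∪ T) ∖ (T ∩ C)). Then either x ∈ T and x ∉ C; or x ∈ C and x ∉ T; or x ∈ T ∩ C. In each case x ∈ T ∪ ((C ∪ T) ∖ (T ∩ C)), so C ∪ ((C ∪ T) ∖ (T ∩ C)) ⊆ T ∪ ((C ∪ T) ∖ (T ∩ C)).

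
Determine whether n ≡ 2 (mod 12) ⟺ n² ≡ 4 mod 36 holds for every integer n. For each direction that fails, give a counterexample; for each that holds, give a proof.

Neither direction holds.

(⟹) This fails: take n = 14. Then 14 ≡ 2 (mod 12), but 14² = 196 ≡ 16 (mod 36), not 4.

(⟸) This fails: take n = 16. Then 16² = 256 ≡ 4 (mod 36), yet 16 ≡ 4 (mod 12), not 2.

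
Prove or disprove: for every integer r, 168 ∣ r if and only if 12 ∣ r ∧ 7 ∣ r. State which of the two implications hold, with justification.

Converse. This fails: take r = 84. Both 12 ∣ 84 and 7 ∣ 84, yet 84 is not a multiple of 168 (since 84 = 0·168 + 84), so 168 ∤ 84.

Forward direction. If 168 ∣ r, write r = 168q. Since 168 = 14·12, r = 12·(14q), so 12 ∣ r; and since 168 = 24·7, r = 7·(24q), so 7 ∣ r.

(⇒) holds; (⇐) fails.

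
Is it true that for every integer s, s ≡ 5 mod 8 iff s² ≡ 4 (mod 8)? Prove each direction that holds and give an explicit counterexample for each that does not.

(⇒) fails and (⇐) fails.

Forward direction. This fails: take s = 5. Then 5 ≡ 5 (mod 8), but 5² = 25 ≡ 1 (mod 8), not 4.

Converse. This fails: take s = 2. Then 2² = 4 ≡ 4 (mod 8), yet 2 ≡ 2 (mod 8), not 5.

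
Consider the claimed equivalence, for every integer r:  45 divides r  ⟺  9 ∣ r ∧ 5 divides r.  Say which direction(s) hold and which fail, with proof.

Both directions hold; the statement is true.

Forward direction. If 45 ∣ r, write r = 45q. Since 45 = 5·9, r = 9·(5q), so 9 ∣ r; and since 45 = 9·5, r = 5·(9q), so 5 ∣ r.

Converse. Suppose 9 ∣ r and 5 ∣ r. Any common multiple of 9 and 5 is a multiple of their lcm; here gcd(9, 5) = 1, so lcm(9, 5) = 9·5 = 45, so 45 ∣ r.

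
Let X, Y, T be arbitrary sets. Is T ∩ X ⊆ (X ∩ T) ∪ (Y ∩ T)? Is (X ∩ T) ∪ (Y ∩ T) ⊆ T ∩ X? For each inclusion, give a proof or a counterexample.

Forward inclusion. Let x ∈ T ∩ X. Then either x ∈ X ∩ T and x ∉ Y; or x ∈ X ∩ Y ∩ T. In each case x ∈ (X ∩ T) ∪ (Y ∩ T), so T ∩ X ⊆ (X ∩ T) ∪ (Y ∩ T).

Reverse inclusion. This inclusion fails. Take X = ∅, Y = {1}, T = {1}; then 1 ∈ (X ∩ T) ∪ (Y ∩ T) but 1 ∉ T ∩ X.

Only the forward inclusion holds.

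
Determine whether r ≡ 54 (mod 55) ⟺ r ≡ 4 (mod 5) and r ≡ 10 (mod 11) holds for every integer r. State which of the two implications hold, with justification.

The biconditional holds.

(⟹) Suppose r ≡ 54 (mod 55); write r = 55j + 54. Since 5 ∣ 55, reducing mod 5 gives r ≡ 54 ≡ 4 (mod 5); since 11 ∣ 55, reducing mod 11 gives r ≡ 54 ≡ 10 (mod 11).

(⟸) Conversely, if r ≡ 4 (mod 5) and r ≡ 10 (mod 11), then by the Chinese remainder theorem r ≡ 54 (mod 55). This is exactly r ≡ 54 (mod 55).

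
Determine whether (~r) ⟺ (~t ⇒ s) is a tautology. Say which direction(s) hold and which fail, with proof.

(⇒) This fails. Under r = F, t = F, s = F, the left side is true but the right side is false.

(⇐) This fails. Under r = T, t = T, s = F, the left side is false but the right side is true.

Both directions fail.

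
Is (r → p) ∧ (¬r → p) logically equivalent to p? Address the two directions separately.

(⇒) Assume the antecedent. If p is true, p reduces to true regardless of the other variables. If p is false, the antecedent cannot hold. Either way p holds.

(⇐) Assume the antecedent. If p is true, (r → p) ∧ (¬r → p) reduces to true regardless of the other variables. If p is false, the antecedent cannot hold. Either way (r → p) ∧ (¬r → p) holds.

The biconditional holds.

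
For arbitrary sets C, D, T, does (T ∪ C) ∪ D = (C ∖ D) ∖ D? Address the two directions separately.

Only the reverse inclusion holds.

(⟹) This inclusion fails. Take C = ∅, D = {1}, T = ∅; then 1 ∈ (T ∪ C) ∪ D but 1 ∉ (C ∖ D) ∖ D.

(⟸) Let x ∈ (C ∖ D) ∖ D. Then either x ∈ C and x ∉ D, T; or x ∈ C ∩ T and x ∉ D. In each case x ∈ (T ∪ C) ∪ D, so (C ∖ D) ∖ D ⊆ (T ∪ C) ∪ D.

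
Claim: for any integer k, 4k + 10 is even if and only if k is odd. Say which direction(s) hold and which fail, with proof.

The forward direction fails; the converse holds.

(→) This fails: take k = 6. Then 4k + 10 = 34, which is even, yet k = 6 is even, not odd.

(←) Suppose k is odd. Since 4 is even, 4k is even for every k, so 4k + 10 has the same parity as 10, which is even. Hence 4k + 10 is even.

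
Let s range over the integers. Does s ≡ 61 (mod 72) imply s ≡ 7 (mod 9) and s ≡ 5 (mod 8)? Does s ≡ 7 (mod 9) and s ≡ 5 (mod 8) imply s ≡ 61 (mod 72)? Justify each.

[⇒] Suppose s ≡ 61 (mod 72); write s = 72j + 61. Since 9 ∣ 72, reducing mod 9 gives s ≡ 61 ≡ 7 (mod 9); since 8 ∣ 72, reducing mod 8 gives s ≡ 61 ≡ 5 (mod 8).

[⇐] Conversely, if s ≡ 7 (mod 9) and s ≡ 5 (mod 8), then by the Chinese remainder theorem s ≡ 61 (mod 72). This is exactly s ≡ 61 (mod 72).

Both directions hold; the statement is true.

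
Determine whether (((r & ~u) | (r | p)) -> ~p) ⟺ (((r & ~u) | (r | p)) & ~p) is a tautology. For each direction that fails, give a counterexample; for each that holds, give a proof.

Only the converse holds.

(⇒) This fails. Under u = F, p = F, r = F, the left side is true but the right side is false.

(⇐) Assume the antecedent. If u is true, the antecedent forces (u = T, p = F, r = T), and ((r & ~u) | (r | p)) -> ~p holds there. If u is false, the antecedent forces (u = F, p = F, r = T), and ((r & ~u) | (r | p)) -> ~p holds there. Either way ((r & ~u) | (r | p)) -> ~p holds.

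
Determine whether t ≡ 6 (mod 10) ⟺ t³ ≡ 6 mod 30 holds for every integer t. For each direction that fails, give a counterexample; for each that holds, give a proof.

Only the reverse direction holds.

Forward direction. This fails: take t = 16. Then 16 ≡ 6 (mod 10), but 16³ = 4096 ≡ 16 (mod 30), not 6.

Converse. The residues r modulo 30 with r³ ≡ 6 (mod 30) are exactly {6}, and each is ≡ 6 (mod 10).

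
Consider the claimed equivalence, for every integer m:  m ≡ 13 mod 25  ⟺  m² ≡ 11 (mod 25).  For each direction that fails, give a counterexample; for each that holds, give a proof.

(→) This fails: take m = 13. Then 13 ≡ 13 (mod 25), but 13² = 169 ≡ 19 (mod 25), not 11.

(←) This fails: take m = 6. Then 6² = 36 ≡ 11 (mod 25), yet 6 ≡ 6 (mod 25), not 13.

Both directions fail.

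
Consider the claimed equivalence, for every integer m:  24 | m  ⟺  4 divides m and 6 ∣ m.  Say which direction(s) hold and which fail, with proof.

Forward direction. If 24 ∣ m, write m = 24q. Since 24 = 6·4, m = 4·(6q), so 4 ∣ m; and since 24 = 4·6, m = 6·(4q), so 6 ∣ m.

Converse. This fails: take m = 12. Both 4 ∣ 12 and 6 ∣ 12, yet 12 is not a multiple of 24 (since 12 = 0·24 + 12), so 24 ∤ 12.

The forward direction holds; the converse fails.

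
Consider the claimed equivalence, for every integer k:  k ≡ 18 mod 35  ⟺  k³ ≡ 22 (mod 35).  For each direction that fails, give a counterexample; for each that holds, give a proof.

Forward direction. Suppose k ≡ 18 mod 35. Write k = 35j + 18. Then (35j + 18)³ = 42875j³ + 66150j² + 34020j + 5832 = 35(1225j³ + 1890j² + 972j + 166) + 22, so k³ ≡ 22 (mod 35).

Converse. This fails: take k = 8. Then 8³ = 512 ≡ 22 (mod 35), yet 8 ≡ 8 (mod 35), not 18.

(⇒) holds; (⇐) fails.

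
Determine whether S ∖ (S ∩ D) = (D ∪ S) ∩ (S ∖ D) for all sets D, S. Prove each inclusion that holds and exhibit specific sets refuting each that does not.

Both inclusions hold; the sets are equal.

(⊆) Let x ∈ S ∖ (S ∩ D). Then x ∈ S and x ∉ D, from which x ∈ (D ∪ S) ∩ (S ∖ D).

(⊇) Let x ∈ (D ∪ S) ∩ (S ∖ D). Then x ∈ S and x ∉ D, from which x ∈ S ∖ (S ∩ D).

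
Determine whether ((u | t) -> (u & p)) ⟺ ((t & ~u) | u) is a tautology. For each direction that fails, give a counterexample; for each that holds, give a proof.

(→) This fails. Under u = F, p = F, t = F, the left side is true but the right side is false.

(←) This fails. Under u = T, p = F, t = F, the left side is false but the right side is true.

Both directions fail.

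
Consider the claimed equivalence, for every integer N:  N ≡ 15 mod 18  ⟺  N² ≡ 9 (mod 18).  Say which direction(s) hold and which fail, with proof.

The forward direction holds; the converse fails.

(⇒) Suppose N ≡ 15 mod 18. Write N = 18j + 15. Then (18j + 15)² = 324j² + 540j + 225 = 18(18j² + 30j + 12) + 9, so N² ≡ 9 (mod 18).

(⇐) This fails: take N = 3. Then 3² = 9 ≡ 9 (mod 18), yet 3 ≡ 3 (mod 18), not 15.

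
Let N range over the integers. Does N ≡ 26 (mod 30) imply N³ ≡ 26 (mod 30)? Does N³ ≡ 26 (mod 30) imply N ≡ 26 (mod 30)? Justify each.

(⟹) Suppose N ≡ 26 (mod 30). Write N = 30j + 26. Then (30j + 26)³ = 27000j³ + 70200j² + 60840j + 17576 = 30(900j³ + 2340j² + 2028j + 585) + 26, so N³ ≡ 26 (mod 30).

(⟸) Conversely, suppose N³ ≡ 26 (mod 30). The only residue r in {0, …, 29} with r³ ≡ 26 (mod 30) is r = 26, so N ≡ 26 (mod 30).

Both directions hold.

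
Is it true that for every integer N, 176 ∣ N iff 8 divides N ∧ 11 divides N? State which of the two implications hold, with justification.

Only the forward direction holds.

[⇒] If 176 ∣ N, write N = 176q. Since 176 = 22·8, N = 8·(22q), so 8 ∣ N; and since 176 = 16·11, N = 11·(16q), so 11 ∣ N.

[⇐] This fails: take N = 88. Both 8 ∣ 88 and 11 ∣ 88, yet 88 is not a multiple of 176 (since 88 = 0·176 + 88), so 176 ∤ 88.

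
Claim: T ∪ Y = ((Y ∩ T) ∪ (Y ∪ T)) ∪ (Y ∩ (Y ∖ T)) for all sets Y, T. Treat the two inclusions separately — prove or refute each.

Forward inclusion. Let x ∈ T ∪ Y. Then either x ∈ Y and x ∉ T; or x ∈ T and x ∉ Y; or x ∈ Y ∩ T. In each case x ∈ ((Y ∩ T) ∪ (Y ∪ T)) ∪ (Y ∩ (Y ∖ T)), so T ∪ Y ⊆ ((Y ∩ T) ∪ (Y ∪ T)) ∪ (Y ∩ (Y ∖ T)).

Reverse inclusion. Let x ∈ ((Y ∩ T) ∪ (Y ∪ T)) ∪ (Y ∩ (Y ∖ T)). Then either x ∈ Y and x ∉ T; or x ∈ T and x ∉ Y; or x ∈ Y ∩ T. In each case x ∈ T ∪ Y, so ((Y ∩ T) ∪ (Y ∪ T)) ∪ (Y ∩ (Y ∖ T)) ⊆ T ∪ Y.

The two sets are equal.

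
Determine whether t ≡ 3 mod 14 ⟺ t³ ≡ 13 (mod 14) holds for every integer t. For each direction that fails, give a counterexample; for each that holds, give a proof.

Only the forward direction holds.

(⟹) Suppose t ≡ 3 mod 14. Write t = 14j + 3. Then (14j + 3)³ = 2744j³ + 1764j² + 378j + 27 = 14(196j³ + 126j² + 27j + 1) + 13, so t³ ≡ 13 (mod 14).

(⟸) This fails: take t = 5. Then 5³ = 125 ≡ 13 (mod 14), yet 5 ≡ 5 (mod 14), not 3.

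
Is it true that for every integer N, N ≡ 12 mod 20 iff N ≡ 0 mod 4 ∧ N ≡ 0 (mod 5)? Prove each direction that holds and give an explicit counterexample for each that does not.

(⇒) fails and (⇐) fails.

(⇒) This fails: N = 12 gives 12 ≡ 12 (mod 20) but 12 ≡ 2 (mod 5), so the conjunction on the right does not hold.

(⇐) This fails: N = 0 satisfies both congruences on the right (0 ≡ 0 mod 4 and 0 ≡ 0 mod 5) yet 0 ≡ 0 (mod 20), not 12.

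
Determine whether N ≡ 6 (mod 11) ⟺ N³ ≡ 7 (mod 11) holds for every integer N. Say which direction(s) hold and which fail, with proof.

Equivalent; both directions hold.

(⟹) Suppose N ≡ 6 (mod 11). Write N = 11j + 6. Then (11j + 6)³ = 1331j³ + 2178j² + 1188j + 216 = 11(121j³ + 198j² + 108j + 19) + 7, so N³ ≡ 7 (mod 11).

(⟸) For the converse, argue contrapositively. If N ≢ 6 (mod 11), then N is congruent to one of 0, 1, 2, 3, 4, 5, 7, 8, 9, 10 modulo 11, and these give N³ ≡ 0, 1, 8, 5, 9, 4, 2, 6, 3, 10 respectively — never 7.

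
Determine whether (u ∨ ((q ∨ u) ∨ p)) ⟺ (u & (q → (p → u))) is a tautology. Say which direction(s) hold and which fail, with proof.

Not equivalent: only (⇐) holds.

(→) This fails. Under p = T, q = F, u = F, the left side is true but the right side is false.

(←) Assume the antecedent. If p is true, u ∨ ((q ∨ u) ∨ p) reduces to true regardless of the other variables. If p is false, the antecedent forces (p = F, q = F, u = T) or (p = F, q = T, u = T), and u ∨ ((q ∨ u) ∨ p) holds there. Either way u ∨ ((q ∨ u) ∨ p) holds.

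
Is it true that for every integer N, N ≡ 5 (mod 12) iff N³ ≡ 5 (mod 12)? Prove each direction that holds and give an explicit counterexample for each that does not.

(⟹) Suppose N ≡ 5 (mod 12). Write N = 12j + 5. Then (12j + 5)³ = 1728j³ + 2160j² + 900j + 125 = 12(144j³ + 180j² + 75j + 10) + 5, so N³ ≡ 5 (mod 12).

(⟸) For the converse, argue contrapositively. If N ≢ 5 (mod 12), then N is congruent to one of 0, 1, 2, 3, 4, 6, 7, 8, 9, 10, 11 modulo 12, and these give N³ ≡ 0, 1, 8, 3, 4, 0, 7, 8, 9, 4, 11 respectively — never 5.

Equivalent; both directions hold.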